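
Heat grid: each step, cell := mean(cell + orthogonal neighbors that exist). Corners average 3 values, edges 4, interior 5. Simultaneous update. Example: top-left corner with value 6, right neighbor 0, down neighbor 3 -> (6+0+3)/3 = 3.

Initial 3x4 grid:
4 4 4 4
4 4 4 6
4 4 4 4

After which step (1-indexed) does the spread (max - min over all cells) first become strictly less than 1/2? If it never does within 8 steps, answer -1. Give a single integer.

Step 1: max=14/3, min=4, spread=2/3
Step 2: max=547/120, min=4, spread=67/120
Step 3: max=4757/1080, min=4, spread=437/1080
  -> spread < 1/2 first at step 3
Step 4: max=1885531/432000, min=2009/500, spread=29951/86400
Step 5: max=16767821/3888000, min=13658/3375, spread=206761/777600
Step 6: max=6676995571/1555200000, min=10965671/2700000, spread=14430763/62208000
Step 7: max=398355741689/93312000000, min=881652727/216000000, spread=139854109/746496000
Step 8: max=23817351890251/5598720000000, min=79611228977/19440000000, spread=7114543559/44789760000

Answer: 3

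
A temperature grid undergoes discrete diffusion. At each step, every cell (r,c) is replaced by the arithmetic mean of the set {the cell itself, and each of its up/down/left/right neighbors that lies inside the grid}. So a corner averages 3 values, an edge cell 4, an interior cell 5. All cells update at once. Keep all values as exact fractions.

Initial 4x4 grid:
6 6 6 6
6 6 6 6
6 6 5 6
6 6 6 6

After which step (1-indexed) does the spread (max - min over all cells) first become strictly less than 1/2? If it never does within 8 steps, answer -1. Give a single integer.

Answer: 1

Derivation:
Step 1: max=6, min=23/4, spread=1/4
  -> spread < 1/2 first at step 1
Step 2: max=6, min=289/50, spread=11/50
Step 3: max=6, min=14033/2400, spread=367/2400
Step 4: max=3587/600, min=63229/10800, spread=1337/10800
Step 5: max=107531/18000, min=1902331/324000, spread=33227/324000
Step 6: max=643951/108000, min=57105673/9720000, spread=849917/9720000
Step 7: max=9651467/1620000, min=1715885653/291600000, spread=21378407/291600000
Step 8: max=2892311657/486000000, min=51521537629/8748000000, spread=540072197/8748000000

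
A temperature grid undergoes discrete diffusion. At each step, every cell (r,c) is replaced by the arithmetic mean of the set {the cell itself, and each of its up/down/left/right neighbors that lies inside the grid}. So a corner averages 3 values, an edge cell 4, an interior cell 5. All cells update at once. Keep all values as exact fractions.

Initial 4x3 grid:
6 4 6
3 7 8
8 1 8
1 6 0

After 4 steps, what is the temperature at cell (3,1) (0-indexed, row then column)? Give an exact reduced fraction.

Step 1: cell (3,1) = 2
Step 2: cell (3,1) = 53/12
Step 3: cell (3,1) = 13943/3600
Step 4: cell (3,1) = 955597/216000
Full grid after step 4:
  688807/129600 4629953/864000 82573/14400
  1055477/216000 1927957/360000 191017/36000
  337939/72000 822391/180000 540971/108000
  29839/7200 955597/216000 70669/16200

Answer: 955597/216000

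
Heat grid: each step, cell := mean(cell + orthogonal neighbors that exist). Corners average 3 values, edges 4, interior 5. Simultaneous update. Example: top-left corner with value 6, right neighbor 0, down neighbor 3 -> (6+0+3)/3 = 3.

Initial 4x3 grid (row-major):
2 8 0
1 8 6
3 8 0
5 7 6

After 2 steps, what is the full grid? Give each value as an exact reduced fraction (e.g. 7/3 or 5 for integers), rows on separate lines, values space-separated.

After step 1:
  11/3 9/2 14/3
  7/2 31/5 7/2
  17/4 26/5 5
  5 13/2 13/3
After step 2:
  35/9 571/120 38/9
  1057/240 229/50 581/120
  359/80 543/100 541/120
  21/4 631/120 95/18

Answer: 35/9 571/120 38/9
1057/240 229/50 581/120
359/80 543/100 541/120
21/4 631/120 95/18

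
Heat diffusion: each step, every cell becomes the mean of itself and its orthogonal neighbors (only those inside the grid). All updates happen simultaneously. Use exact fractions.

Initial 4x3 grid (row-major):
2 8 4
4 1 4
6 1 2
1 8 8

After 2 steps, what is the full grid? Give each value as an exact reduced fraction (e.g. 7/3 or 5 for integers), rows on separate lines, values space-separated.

After step 1:
  14/3 15/4 16/3
  13/4 18/5 11/4
  3 18/5 15/4
  5 9/2 6
After step 2:
  35/9 347/80 71/18
  871/240 339/100 463/120
  297/80 369/100 161/40
  25/6 191/40 19/4

Answer: 35/9 347/80 71/18
871/240 339/100 463/120
297/80 369/100 161/40
25/6 191/40 19/4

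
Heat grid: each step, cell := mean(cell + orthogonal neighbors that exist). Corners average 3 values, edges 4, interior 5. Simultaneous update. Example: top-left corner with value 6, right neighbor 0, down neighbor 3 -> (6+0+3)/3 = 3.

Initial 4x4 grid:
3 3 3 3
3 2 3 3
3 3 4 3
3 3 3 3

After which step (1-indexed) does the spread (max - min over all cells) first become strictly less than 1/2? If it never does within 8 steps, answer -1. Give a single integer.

Step 1: max=13/4, min=11/4, spread=1/2
Step 2: max=19/6, min=17/6, spread=1/3
  -> spread < 1/2 first at step 2
Step 3: max=1127/360, min=1033/360, spread=47/180
Step 4: max=33737/10800, min=31063/10800, spread=1337/5400
Step 5: max=1005227/324000, min=938773/324000, spread=33227/162000
Step 6: max=30009917/9720000, min=28310083/9720000, spread=849917/4860000
Step 7: max=896178407/291600000, min=853421593/291600000, spread=21378407/145800000
Step 8: max=26784072197/8748000000, min=25703927803/8748000000, spread=540072197/4374000000

Answer: 2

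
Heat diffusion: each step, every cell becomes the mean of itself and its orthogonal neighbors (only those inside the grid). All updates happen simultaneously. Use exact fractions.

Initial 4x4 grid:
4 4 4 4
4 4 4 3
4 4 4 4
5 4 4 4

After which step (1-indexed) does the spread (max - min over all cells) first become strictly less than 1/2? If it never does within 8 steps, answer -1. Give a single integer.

Answer: 3

Derivation:
Step 1: max=13/3, min=11/3, spread=2/3
Step 2: max=77/18, min=449/120, spread=193/360
Step 3: max=905/216, min=4109/1080, spread=52/135
  -> spread < 1/2 first at step 3
Step 4: max=26963/6480, min=415157/108000, spread=102679/324000
Step 5: max=4007233/972000, min=3749357/972000, spread=64469/243000
Step 6: max=119610709/29160000, min=113125613/29160000, spread=810637/3645000
Step 7: max=713883023/174960000, min=3405924899/874800000, spread=20436277/109350000
Step 8: max=21337330169/5248800000, min=102565369109/26244000000, spread=515160217/3280500000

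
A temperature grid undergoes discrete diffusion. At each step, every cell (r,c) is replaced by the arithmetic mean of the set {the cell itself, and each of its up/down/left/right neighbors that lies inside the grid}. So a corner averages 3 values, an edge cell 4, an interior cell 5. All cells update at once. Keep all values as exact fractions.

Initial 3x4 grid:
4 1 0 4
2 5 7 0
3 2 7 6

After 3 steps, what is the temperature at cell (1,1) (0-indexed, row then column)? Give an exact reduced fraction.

Answer: 20461/6000

Derivation:
Step 1: cell (1,1) = 17/5
Step 2: cell (1,1) = 349/100
Step 3: cell (1,1) = 20461/6000
Full grid after step 3:
  763/270 10561/3600 5543/1800 6443/2160
  22537/7200 20461/6000 10823/3000 53909/14400
  7289/2160 27347/7200 30647/7200 2267/540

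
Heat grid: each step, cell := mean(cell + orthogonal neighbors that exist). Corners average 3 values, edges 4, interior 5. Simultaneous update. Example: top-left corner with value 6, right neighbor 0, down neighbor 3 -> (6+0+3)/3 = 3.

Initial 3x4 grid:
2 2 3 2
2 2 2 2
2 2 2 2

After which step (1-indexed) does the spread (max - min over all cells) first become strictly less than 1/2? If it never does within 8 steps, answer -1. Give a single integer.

Answer: 1

Derivation:
Step 1: max=7/3, min=2, spread=1/3
  -> spread < 1/2 first at step 1
Step 2: max=271/120, min=2, spread=31/120
Step 3: max=2371/1080, min=2, spread=211/1080
Step 4: max=232897/108000, min=3647/1800, spread=14077/108000
Step 5: max=2084407/972000, min=219683/108000, spread=5363/48600
Step 6: max=62060809/29160000, min=122869/60000, spread=93859/1166400
Step 7: max=3709474481/1749600000, min=199736467/97200000, spread=4568723/69984000
Step 8: max=221732435629/104976000000, min=6013618889/2916000000, spread=8387449/167961600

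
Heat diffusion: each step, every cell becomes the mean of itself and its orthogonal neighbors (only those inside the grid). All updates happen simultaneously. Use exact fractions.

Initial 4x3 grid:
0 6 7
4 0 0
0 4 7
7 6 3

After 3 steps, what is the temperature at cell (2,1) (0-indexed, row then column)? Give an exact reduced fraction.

Step 1: cell (2,1) = 17/5
Step 2: cell (2,1) = 369/100
Step 3: cell (2,1) = 21661/6000
Full grid after step 3:
  781/270 44789/14400 7673/2160
  20087/7200 4849/1500 3139/900
  25007/7200 21661/6000 14191/3600
  8639/2160 15461/3600 2351/540

Answer: 21661/6000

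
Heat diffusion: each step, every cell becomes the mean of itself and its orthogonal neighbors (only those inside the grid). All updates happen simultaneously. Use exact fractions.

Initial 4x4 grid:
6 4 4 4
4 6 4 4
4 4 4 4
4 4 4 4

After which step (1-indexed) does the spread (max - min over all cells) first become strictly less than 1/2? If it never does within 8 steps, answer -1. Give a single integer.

Answer: 5

Derivation:
Step 1: max=5, min=4, spread=1
Step 2: max=44/9, min=4, spread=8/9
Step 3: max=1253/270, min=4, spread=173/270
Step 4: max=9341/2025, min=1213/300, spread=4613/8100
Step 5: max=549193/121500, min=36469/9000, spread=113723/243000
  -> spread < 1/2 first at step 5
Step 6: max=16330069/3645000, min=220523/54000, spread=2889533/7290000
Step 7: max=242368937/54675000, min=6643283/1620000, spread=72632543/218700000
Step 8: max=14443694257/3280500000, min=1001997343/243000000, spread=1833460253/6561000000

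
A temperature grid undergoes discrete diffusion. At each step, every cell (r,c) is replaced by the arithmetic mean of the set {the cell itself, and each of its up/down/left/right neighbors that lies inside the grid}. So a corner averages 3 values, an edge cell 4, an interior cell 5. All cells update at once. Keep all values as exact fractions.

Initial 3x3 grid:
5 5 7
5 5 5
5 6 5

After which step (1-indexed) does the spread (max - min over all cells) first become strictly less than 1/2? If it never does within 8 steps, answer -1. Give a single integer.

Step 1: max=17/3, min=5, spread=2/3
Step 2: max=50/9, min=77/15, spread=19/45
  -> spread < 1/2 first at step 2
Step 3: max=1469/270, min=9353/1800, spread=1321/5400
Step 4: max=174821/32400, min=677359/129600, spread=877/5184
Step 5: max=1303439/243000, min=40788173/7776000, spread=7375/62208
Step 6: max=623517539/116640000, min=2455227031/466560000, spread=62149/746496
Step 7: max=18659008829/3499200000, min=147635998757/27993600000, spread=523543/8957952
Step 8: max=2235436121201/419904000000, min=8872829031679/1679616000000, spread=4410589/107495424

Answer: 2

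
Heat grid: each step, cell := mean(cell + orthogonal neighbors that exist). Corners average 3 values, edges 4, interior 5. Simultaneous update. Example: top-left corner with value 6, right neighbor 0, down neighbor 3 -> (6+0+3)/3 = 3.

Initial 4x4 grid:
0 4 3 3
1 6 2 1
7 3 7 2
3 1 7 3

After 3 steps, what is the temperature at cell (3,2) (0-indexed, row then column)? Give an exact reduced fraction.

Step 1: cell (3,2) = 9/2
Step 2: cell (3,2) = 81/20
Step 3: cell (3,2) = 2429/600
Full grid after step 3:
  6157/2160 22303/7200 20807/7200 3019/1080
  6007/1800 19843/6000 10201/3000 21407/7200
  6403/1800 5893/1500 7441/2000 2847/800
  2077/540 7003/1800 2429/600 2719/720

Answer: 2429/600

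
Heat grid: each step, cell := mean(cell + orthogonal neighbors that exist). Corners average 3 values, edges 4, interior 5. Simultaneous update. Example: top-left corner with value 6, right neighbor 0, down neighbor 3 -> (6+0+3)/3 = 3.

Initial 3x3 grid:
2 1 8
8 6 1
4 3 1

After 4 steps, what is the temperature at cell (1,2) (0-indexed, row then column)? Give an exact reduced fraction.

Step 1: cell (1,2) = 4
Step 2: cell (1,2) = 16/5
Step 3: cell (1,2) = 1067/300
Step 4: cell (1,2) = 63899/18000
Full grid after step 4:
  538931/129600 1119509/288000 482731/129600
  442019/108000 1401299/360000 63899/18000
  88051/21600 1613951/432000 228853/64800

Answer: 63899/18000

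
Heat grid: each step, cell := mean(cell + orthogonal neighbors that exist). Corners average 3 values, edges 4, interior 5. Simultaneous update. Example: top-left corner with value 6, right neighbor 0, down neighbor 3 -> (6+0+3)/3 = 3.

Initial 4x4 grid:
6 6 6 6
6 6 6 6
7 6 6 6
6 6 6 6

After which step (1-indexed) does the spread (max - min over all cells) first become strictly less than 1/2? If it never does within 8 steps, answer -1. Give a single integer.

Answer: 1

Derivation:
Step 1: max=19/3, min=6, spread=1/3
  -> spread < 1/2 first at step 1
Step 2: max=751/120, min=6, spread=31/120
Step 3: max=6691/1080, min=6, spread=211/1080
Step 4: max=664843/108000, min=6, spread=16843/108000
Step 5: max=5970643/972000, min=54079/9000, spread=130111/972000
Step 6: max=178602367/29160000, min=3247159/540000, spread=3255781/29160000
Step 7: max=5349153691/874800000, min=3251107/540000, spread=82360351/874800000
Step 8: max=160215316891/26244000000, min=585706441/97200000, spread=2074577821/26244000000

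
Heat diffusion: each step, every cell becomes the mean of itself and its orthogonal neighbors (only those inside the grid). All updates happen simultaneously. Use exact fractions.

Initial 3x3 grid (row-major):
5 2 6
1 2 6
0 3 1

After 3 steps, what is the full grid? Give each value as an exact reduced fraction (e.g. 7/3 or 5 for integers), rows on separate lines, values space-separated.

Answer: 6103/2160 47131/14400 4019/1080
2813/1200 1431/500 15977/4800
2179/1080 17053/7200 6293/2160

Derivation:
After step 1:
  8/3 15/4 14/3
  2 14/5 15/4
  4/3 3/2 10/3
After step 2:
  101/36 833/240 73/18
  11/5 69/25 291/80
  29/18 269/120 103/36
After step 3:
  6103/2160 47131/14400 4019/1080
  2813/1200 1431/500 15977/4800
  2179/1080 17053/7200 6293/2160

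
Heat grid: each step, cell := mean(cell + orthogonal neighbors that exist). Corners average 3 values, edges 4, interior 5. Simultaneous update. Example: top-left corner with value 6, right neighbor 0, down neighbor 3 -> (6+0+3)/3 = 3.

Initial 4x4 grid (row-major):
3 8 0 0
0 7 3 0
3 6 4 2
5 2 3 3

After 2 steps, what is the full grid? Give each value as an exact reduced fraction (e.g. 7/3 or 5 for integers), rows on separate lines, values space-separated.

Answer: 137/36 943/240 201/80 4/3
913/240 79/20 76/25 63/40
869/240 203/50 321/100 293/120
65/18 221/60 199/60 95/36

Derivation:
After step 1:
  11/3 9/2 11/4 0
  13/4 24/5 14/5 5/4
  7/2 22/5 18/5 9/4
  10/3 4 3 8/3
After step 2:
  137/36 943/240 201/80 4/3
  913/240 79/20 76/25 63/40
  869/240 203/50 321/100 293/120
  65/18 221/60 199/60 95/36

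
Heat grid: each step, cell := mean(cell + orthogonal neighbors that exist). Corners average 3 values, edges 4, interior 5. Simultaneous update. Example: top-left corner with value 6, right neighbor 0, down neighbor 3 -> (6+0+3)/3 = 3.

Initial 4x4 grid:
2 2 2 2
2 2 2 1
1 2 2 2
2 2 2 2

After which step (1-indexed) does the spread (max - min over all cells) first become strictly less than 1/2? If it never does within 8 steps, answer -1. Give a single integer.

Step 1: max=2, min=5/3, spread=1/3
  -> spread < 1/2 first at step 1
Step 2: max=2, min=209/120, spread=31/120
Step 3: max=139/72, min=1949/1080, spread=17/135
Step 4: max=8609/4500, min=39637/21600, spread=8431/108000
Step 5: max=614867/324000, min=71873/38880, spread=1493/30375
Step 6: max=305741/162000, min=54291047/29160000, spread=742333/29160000
Step 7: max=109896199/58320000, min=1631252969/874800000, spread=134297/6834375
Step 8: max=16447665101/8748000000, min=49059944039/26244000000, spread=1105669/102515625

Answer: 1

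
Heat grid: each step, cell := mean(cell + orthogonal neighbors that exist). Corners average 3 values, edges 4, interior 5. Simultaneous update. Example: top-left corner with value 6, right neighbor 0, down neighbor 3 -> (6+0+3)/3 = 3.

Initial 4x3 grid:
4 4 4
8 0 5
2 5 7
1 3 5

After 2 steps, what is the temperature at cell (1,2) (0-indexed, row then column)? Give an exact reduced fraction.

Answer: 547/120

Derivation:
Step 1: cell (1,2) = 4
Step 2: cell (1,2) = 547/120
Full grid after step 2:
  71/18 64/15 34/9
  517/120 183/50 547/120
  129/40 104/25 179/40
  19/6 139/40 14/3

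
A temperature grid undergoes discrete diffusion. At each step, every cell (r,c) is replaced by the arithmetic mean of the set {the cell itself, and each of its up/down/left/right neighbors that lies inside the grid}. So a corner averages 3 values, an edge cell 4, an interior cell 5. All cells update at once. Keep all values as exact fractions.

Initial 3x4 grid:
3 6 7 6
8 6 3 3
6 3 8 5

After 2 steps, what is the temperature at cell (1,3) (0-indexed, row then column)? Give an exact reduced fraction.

Answer: 1219/240

Derivation:
Step 1: cell (1,3) = 17/4
Step 2: cell (1,3) = 1219/240
Full grid after step 2:
  203/36 82/15 163/30 181/36
  1337/240 138/25 251/50 1219/240
  103/18 641/120 637/120 43/9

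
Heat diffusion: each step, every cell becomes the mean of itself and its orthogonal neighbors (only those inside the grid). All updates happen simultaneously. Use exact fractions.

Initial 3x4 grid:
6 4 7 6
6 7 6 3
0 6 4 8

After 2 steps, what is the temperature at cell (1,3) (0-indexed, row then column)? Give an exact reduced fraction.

Answer: 1289/240

Derivation:
Step 1: cell (1,3) = 23/4
Step 2: cell (1,3) = 1289/240
Full grid after step 2:
  193/36 1373/240 1349/240 101/18
  1193/240 131/25 287/50 1289/240
  13/3 401/80 413/80 67/12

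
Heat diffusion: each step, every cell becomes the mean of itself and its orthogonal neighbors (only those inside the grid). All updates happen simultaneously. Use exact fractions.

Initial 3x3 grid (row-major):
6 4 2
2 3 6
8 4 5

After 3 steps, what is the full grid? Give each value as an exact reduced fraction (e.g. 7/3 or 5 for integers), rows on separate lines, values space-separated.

After step 1:
  4 15/4 4
  19/4 19/5 4
  14/3 5 5
After step 2:
  25/6 311/80 47/12
  1033/240 213/50 21/5
  173/36 277/60 14/3
After step 3:
  1483/360 19477/4800 2881/720
  63131/14400 12761/3000 5113/1200
  9883/2160 8257/1800 809/180

Answer: 1483/360 19477/4800 2881/720
63131/14400 12761/3000 5113/1200
9883/2160 8257/1800 809/180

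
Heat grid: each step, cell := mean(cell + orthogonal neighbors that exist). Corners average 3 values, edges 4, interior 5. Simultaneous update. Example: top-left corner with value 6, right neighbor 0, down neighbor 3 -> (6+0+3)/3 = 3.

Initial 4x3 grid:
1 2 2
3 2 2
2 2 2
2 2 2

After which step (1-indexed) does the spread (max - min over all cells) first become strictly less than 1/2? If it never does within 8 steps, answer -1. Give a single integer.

Answer: 2

Derivation:
Step 1: max=9/4, min=7/4, spread=1/2
Step 2: max=169/80, min=23/12, spread=47/240
  -> spread < 1/2 first at step 2
Step 3: max=5009/2400, min=9373/4800, spread=43/320
Step 4: max=44489/21600, min=85343/43200, spread=727/8640
Step 5: max=4424531/2160000, min=34443493/17280000, spread=63517/1152000
Step 6: max=39752711/19440000, min=310583963/155520000, spread=297509/6220800
Step 7: max=1188860087/583200000, min=18703315417/9331200000, spread=12737839/373248000
Step 8: max=35626884179/17496000000, min=1123613018603/559872000000, spread=131578201/4478976000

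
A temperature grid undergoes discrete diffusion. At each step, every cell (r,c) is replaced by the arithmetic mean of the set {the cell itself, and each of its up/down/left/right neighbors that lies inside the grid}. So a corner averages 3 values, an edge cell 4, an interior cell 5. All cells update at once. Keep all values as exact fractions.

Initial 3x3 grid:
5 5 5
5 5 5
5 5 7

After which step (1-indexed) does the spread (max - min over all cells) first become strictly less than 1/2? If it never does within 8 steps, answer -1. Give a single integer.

Step 1: max=17/3, min=5, spread=2/3
Step 2: max=50/9, min=5, spread=5/9
Step 3: max=581/108, min=5, spread=41/108
  -> spread < 1/2 first at step 3
Step 4: max=34531/6480, min=911/180, spread=347/1296
Step 5: max=2050937/388800, min=9157/1800, spread=2921/15552
Step 6: max=122468539/23328000, min=1105483/216000, spread=24611/186624
Step 7: max=7317122033/1399680000, min=24956741/4860000, spread=207329/2239488
Step 8: max=437933952451/83980800000, min=1334801599/259200000, spread=1746635/26873856

Answer: 3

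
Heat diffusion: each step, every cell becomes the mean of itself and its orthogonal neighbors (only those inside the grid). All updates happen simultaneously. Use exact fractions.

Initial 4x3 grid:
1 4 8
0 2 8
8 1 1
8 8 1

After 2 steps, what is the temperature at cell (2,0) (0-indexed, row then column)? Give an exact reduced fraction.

Step 1: cell (2,0) = 17/4
Step 2: cell (2,0) = 19/4
Full grid after step 2:
  49/18 181/48 91/18
  35/12 73/20 103/24
  19/4 37/10 89/24
  67/12 119/24 127/36

Answer: 19/4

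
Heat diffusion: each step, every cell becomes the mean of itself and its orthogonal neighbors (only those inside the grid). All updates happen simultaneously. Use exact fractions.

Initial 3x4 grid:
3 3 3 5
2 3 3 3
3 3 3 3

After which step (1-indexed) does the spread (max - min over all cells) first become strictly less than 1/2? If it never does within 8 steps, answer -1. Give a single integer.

Step 1: max=11/3, min=8/3, spread=1
Step 2: max=32/9, min=653/240, spread=601/720
Step 3: max=365/108, min=6043/2160, spread=419/720
Step 4: max=214333/64800, min=367361/129600, spread=4087/8640
  -> spread < 1/2 first at step 4
Step 5: max=12618737/3888000, min=22282819/7776000, spread=65659/172800
Step 6: max=747601303/233280000, min=1350699881/466560000, spread=1926703/6220800
Step 7: max=44402422277/13996800000, min=81762627979/27993600000, spread=93896221/373248000
Step 8: max=2643620349943/839808000000, min=4941737601761/1679616000000, spread=61422773/298598400

Answer: 4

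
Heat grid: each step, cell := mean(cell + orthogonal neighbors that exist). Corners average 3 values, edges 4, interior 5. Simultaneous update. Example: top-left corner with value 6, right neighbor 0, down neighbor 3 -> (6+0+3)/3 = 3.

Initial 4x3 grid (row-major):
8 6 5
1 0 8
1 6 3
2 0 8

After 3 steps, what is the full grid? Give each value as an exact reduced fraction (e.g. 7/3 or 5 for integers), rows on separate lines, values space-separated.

Answer: 3049/720 63619/14400 2753/540
3937/1200 6329/1500 31847/7200
74/25 19111/6000 31687/7200
43/18 3059/900 1625/432

Derivation:
After step 1:
  5 19/4 19/3
  5/2 21/5 4
  5/2 2 25/4
  1 4 11/3
After step 2:
  49/12 1217/240 181/36
  71/20 349/100 1247/240
  2 379/100 191/48
  5/2 8/3 167/36
After step 3:
  3049/720 63619/14400 2753/540
  3937/1200 6329/1500 31847/7200
  74/25 19111/6000 31687/7200
  43/18 3059/900 1625/432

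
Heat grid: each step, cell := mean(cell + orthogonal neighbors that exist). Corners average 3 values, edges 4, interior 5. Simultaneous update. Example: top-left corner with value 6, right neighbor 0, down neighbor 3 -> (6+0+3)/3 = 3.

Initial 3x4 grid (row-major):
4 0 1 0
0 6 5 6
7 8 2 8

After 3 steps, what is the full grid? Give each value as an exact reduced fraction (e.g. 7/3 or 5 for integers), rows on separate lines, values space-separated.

Answer: 3139/1080 21383/7200 21263/7200 173/54
55741/14400 2863/750 12017/3000 58331/14400
3281/720 2909/600 17569/3600 2101/432

Derivation:
After step 1:
  4/3 11/4 3/2 7/3
  17/4 19/5 4 19/4
  5 23/4 23/4 16/3
After step 2:
  25/9 563/240 127/48 103/36
  863/240 411/100 99/25 197/48
  5 203/40 125/24 95/18
After step 3:
  3139/1080 21383/7200 21263/7200 173/54
  55741/14400 2863/750 12017/3000 58331/14400
  3281/720 2909/600 17569/3600 2101/432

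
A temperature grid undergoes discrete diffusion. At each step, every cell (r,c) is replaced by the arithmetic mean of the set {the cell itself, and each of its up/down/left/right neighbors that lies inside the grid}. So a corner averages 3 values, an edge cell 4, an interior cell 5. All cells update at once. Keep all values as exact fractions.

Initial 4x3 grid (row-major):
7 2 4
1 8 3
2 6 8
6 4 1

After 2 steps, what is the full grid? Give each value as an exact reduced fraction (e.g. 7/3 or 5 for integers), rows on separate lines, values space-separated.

Answer: 157/36 187/48 14/3
187/48 251/50 69/16
357/80 221/50 1211/240
4 1091/240 157/36

Derivation:
After step 1:
  10/3 21/4 3
  9/2 4 23/4
  15/4 28/5 9/2
  4 17/4 13/3
After step 2:
  157/36 187/48 14/3
  187/48 251/50 69/16
  357/80 221/50 1211/240
  4 1091/240 157/36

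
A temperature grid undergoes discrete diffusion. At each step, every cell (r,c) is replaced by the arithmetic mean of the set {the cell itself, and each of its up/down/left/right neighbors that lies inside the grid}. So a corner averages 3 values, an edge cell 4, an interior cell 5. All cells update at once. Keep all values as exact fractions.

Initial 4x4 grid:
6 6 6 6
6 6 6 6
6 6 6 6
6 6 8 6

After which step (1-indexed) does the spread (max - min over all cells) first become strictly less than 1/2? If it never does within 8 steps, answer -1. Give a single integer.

Answer: 3

Derivation:
Step 1: max=20/3, min=6, spread=2/3
Step 2: max=391/60, min=6, spread=31/60
Step 3: max=3451/540, min=6, spread=211/540
  -> spread < 1/2 first at step 3
Step 4: max=340843/54000, min=6, spread=16843/54000
Step 5: max=3054643/486000, min=27079/4500, spread=130111/486000
Step 6: max=91122367/14580000, min=1627159/270000, spread=3255781/14580000
Step 7: max=2724753691/437400000, min=1631107/270000, spread=82360351/437400000
Step 8: max=81483316891/13122000000, min=294106441/48600000, spread=2074577821/13122000000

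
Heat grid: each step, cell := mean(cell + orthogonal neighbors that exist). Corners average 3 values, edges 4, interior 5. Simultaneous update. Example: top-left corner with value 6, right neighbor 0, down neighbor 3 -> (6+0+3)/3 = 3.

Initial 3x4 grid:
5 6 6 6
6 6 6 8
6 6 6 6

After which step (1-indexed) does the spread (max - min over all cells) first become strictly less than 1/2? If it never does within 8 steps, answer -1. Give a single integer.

Step 1: max=20/3, min=17/3, spread=1
Step 2: max=787/120, min=103/18, spread=301/360
Step 3: max=6917/1080, min=1255/216, spread=107/180
Step 4: max=2743771/432000, min=761123/129600, spread=620083/1296000
  -> spread < 1/2 first at step 4
Step 5: max=24501161/3888000, min=45974287/7776000, spread=201869/518400
Step 6: max=9746196811/1555200000, min=2776317953/466560000, spread=1475410903/4665600000
Step 7: max=87324149501/13996800000, min=167328347227/27993600000, spread=3614791/13824000
Step 8: max=34804069068691/5598720000000, min=10079933342993/1679616000000, spread=3612873776143/16796160000000

Answer: 4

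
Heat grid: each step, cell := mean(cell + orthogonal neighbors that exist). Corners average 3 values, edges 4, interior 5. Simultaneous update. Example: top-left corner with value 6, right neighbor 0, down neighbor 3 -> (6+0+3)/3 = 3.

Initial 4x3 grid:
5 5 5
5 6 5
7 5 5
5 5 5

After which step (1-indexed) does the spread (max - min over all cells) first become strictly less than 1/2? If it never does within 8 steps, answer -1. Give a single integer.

Answer: 3

Derivation:
Step 1: max=23/4, min=5, spread=3/4
Step 2: max=1351/240, min=5, spread=151/240
Step 3: max=11761/2160, min=1847/360, spread=679/2160
  -> spread < 1/2 first at step 3
Step 4: max=1169341/216000, min=112061/21600, spread=48731/216000
Step 5: max=5211923/972000, min=13494883/2592000, spread=242147/1555200
Step 6: max=519188747/97200000, min=339054073/64800000, spread=848611/7776000
Step 7: max=37263168781/6998400000, min=48911980783/9331200000, spread=92669311/1119744000
Step 8: max=2230522014779/419904000000, min=2941477729997/559872000000, spread=781238953/13436928000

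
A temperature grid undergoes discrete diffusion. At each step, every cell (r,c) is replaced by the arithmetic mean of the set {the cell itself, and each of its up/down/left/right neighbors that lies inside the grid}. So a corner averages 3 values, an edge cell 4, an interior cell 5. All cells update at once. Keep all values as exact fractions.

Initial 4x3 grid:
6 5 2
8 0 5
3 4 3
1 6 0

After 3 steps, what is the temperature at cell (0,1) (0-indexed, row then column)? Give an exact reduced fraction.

Step 1: cell (0,1) = 13/4
Step 2: cell (0,1) = 1079/240
Step 3: cell (0,1) = 57157/14400
Full grid after step 3:
  4987/1080 57157/14400 2693/720
  29831/7200 1478/375 1317/400
  27491/7200 10009/3000 959/300
  1823/540 46147/14400 713/240

Answer: 57157/14400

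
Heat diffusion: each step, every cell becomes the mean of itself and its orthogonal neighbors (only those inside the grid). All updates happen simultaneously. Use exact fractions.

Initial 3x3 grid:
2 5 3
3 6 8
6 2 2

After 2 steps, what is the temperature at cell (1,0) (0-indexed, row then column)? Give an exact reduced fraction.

Answer: 321/80

Derivation:
Step 1: cell (1,0) = 17/4
Step 2: cell (1,0) = 321/80
Full grid after step 2:
  139/36 131/30 169/36
  321/80 109/25 1133/240
  143/36 247/60 17/4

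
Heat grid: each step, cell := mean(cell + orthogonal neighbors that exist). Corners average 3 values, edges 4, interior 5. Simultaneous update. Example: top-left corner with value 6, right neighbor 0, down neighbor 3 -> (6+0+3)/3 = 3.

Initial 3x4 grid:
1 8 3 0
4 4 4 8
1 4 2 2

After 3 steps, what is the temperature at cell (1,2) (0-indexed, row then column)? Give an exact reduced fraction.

Step 1: cell (1,2) = 21/5
Step 2: cell (1,2) = 77/20
Step 3: cell (1,2) = 281/75
Full grid after step 3:
  8273/2160 5539/1440 5621/1440 8197/2160
  4921/1440 563/150 281/75 5339/1440
  2351/720 531/160 569/160 2599/720

Answer: 281/75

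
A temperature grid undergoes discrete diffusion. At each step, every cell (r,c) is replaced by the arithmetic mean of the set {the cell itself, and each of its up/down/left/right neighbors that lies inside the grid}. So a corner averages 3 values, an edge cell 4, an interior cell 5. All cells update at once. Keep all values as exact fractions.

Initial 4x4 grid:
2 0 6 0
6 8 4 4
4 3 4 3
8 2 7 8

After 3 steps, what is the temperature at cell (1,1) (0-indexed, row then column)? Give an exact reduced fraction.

Step 1: cell (1,1) = 21/5
Step 2: cell (1,1) = 113/25
Step 3: cell (1,1) = 24577/6000
Full grid after step 3:
  8287/2160 6979/1800 6179/1800 1913/540
  31441/7200 24577/6000 6233/1500 6779/1800
  33481/7200 14021/3000 9039/2000 2773/600
  5231/1080 34981/7200 3989/800 3569/720

Answer: 24577/6000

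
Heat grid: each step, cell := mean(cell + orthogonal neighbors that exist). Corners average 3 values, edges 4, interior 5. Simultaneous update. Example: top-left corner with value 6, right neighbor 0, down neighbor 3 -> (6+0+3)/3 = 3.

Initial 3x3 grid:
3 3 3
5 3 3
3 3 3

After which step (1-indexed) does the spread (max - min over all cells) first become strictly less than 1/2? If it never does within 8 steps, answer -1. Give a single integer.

Step 1: max=11/3, min=3, spread=2/3
Step 2: max=427/120, min=3, spread=67/120
Step 3: max=3677/1080, min=307/100, spread=1807/5400
  -> spread < 1/2 first at step 3
Step 4: max=1453963/432000, min=8461/2700, spread=33401/144000
Step 5: max=12893933/3888000, min=853391/270000, spread=3025513/19440000
Step 6: max=5130526867/1555200000, min=45955949/14400000, spread=53531/497664
Step 7: max=305968925849/93312000000, min=12455116051/3888000000, spread=450953/5971968
Step 8: max=18305063560603/5598720000000, min=1500688610519/466560000000, spread=3799043/71663616

Answer: 3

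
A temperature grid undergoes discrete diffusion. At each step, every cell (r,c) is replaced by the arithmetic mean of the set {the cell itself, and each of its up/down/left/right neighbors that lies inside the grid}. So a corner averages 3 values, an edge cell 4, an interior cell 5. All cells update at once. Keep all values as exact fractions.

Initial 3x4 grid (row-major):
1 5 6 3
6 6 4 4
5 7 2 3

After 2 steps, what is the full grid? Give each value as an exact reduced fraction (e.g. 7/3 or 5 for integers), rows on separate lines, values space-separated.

After step 1:
  4 9/2 9/2 13/3
  9/2 28/5 22/5 7/2
  6 5 4 3
After step 2:
  13/3 93/20 133/30 37/9
  201/40 24/5 22/5 457/120
  31/6 103/20 41/10 7/2

Answer: 13/3 93/20 133/30 37/9
201/40 24/5 22/5 457/120
31/6 103/20 41/10 7/2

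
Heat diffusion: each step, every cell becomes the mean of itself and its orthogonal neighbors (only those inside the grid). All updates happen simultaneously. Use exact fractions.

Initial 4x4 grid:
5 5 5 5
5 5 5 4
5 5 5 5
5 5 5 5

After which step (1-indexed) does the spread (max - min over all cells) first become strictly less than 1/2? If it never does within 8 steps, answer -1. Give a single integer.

Answer: 1

Derivation:
Step 1: max=5, min=14/3, spread=1/3
  -> spread < 1/2 first at step 1
Step 2: max=5, min=569/120, spread=31/120
Step 3: max=5, min=5189/1080, spread=211/1080
Step 4: max=5, min=523157/108000, spread=16843/108000
Step 5: max=44921/9000, min=4721357/972000, spread=130111/972000
Step 6: max=2692841/540000, min=142157633/29160000, spread=3255781/29160000
Step 7: max=2688893/540000, min=4273646309/874800000, spread=82360351/874800000
Step 8: max=483493559/97200000, min=128468683109/26244000000, spread=2074577821/26244000000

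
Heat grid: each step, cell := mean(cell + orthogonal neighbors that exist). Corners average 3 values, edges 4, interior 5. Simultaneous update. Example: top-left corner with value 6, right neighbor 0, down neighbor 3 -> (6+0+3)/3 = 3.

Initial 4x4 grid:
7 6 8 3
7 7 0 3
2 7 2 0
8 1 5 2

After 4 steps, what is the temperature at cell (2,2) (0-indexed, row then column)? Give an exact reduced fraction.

Answer: 154241/45000

Derivation:
Step 1: cell (2,2) = 14/5
Step 2: cell (2,2) = 297/100
Step 3: cell (2,2) = 2479/750
Step 4: cell (2,2) = 154241/45000
Full grid after step 4:
  93463/16200 1145509/216000 192641/43200 122171/32400
  1178719/216000 220417/45000 356249/90000 144137/43200
  1053583/216000 78799/18000 154241/45000 615773/216000
  29773/6480 865063/216000 702983/216000 43799/16200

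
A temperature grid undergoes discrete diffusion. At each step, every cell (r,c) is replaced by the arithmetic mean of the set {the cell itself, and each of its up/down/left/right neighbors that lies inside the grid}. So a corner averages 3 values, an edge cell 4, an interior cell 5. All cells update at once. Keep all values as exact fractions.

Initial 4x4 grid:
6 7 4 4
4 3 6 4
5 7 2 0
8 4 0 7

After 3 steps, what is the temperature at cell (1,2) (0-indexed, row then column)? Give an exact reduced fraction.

Step 1: cell (1,2) = 19/5
Step 2: cell (1,2) = 419/100
Step 3: cell (1,2) = 1021/250
Full grid after step 3:
  11359/2160 35059/7200 10969/2400 62/15
  18107/3600 28993/6000 1021/250 9059/2400
  18563/3600 2677/600 22457/6000 4717/1440
  5411/1080 4037/900 641/180 1339/432

Answer: 1021/250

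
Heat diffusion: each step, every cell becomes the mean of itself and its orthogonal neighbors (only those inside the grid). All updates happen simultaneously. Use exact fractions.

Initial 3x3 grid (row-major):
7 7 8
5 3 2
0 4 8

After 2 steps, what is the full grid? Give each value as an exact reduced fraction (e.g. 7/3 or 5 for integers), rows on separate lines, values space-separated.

After step 1:
  19/3 25/4 17/3
  15/4 21/5 21/4
  3 15/4 14/3
After step 2:
  49/9 449/80 103/18
  1037/240 116/25 1187/240
  7/2 937/240 41/9

Answer: 49/9 449/80 103/18
1037/240 116/25 1187/240
7/2 937/240 41/9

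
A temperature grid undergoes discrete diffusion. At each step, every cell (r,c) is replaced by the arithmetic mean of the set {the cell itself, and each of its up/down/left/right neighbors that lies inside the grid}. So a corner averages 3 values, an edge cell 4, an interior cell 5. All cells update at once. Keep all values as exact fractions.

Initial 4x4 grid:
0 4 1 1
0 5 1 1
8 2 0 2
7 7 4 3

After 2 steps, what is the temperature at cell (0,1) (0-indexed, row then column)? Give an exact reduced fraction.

Answer: 479/240

Derivation:
Step 1: cell (0,1) = 5/2
Step 2: cell (0,1) = 479/240
Full grid after step 2:
  85/36 479/240 137/80 4/3
  337/120 283/100 44/25 107/80
  577/120 357/100 64/25 151/80
  199/36 607/120 133/40 8/3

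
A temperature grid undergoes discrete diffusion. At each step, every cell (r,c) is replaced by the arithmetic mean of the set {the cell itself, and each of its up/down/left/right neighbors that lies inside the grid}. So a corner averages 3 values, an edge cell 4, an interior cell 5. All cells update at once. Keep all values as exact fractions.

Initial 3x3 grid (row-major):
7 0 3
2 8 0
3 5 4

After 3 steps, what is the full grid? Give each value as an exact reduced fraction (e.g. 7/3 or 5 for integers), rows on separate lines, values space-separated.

After step 1:
  3 9/2 1
  5 3 15/4
  10/3 5 3
After step 2:
  25/6 23/8 37/12
  43/12 17/4 43/16
  40/9 43/12 47/12
After step 3:
  85/24 115/32 415/144
  37/9 163/48 223/64
  209/54 583/144 163/48

Answer: 85/24 115/32 415/144
37/9 163/48 223/64
209/54 583/144 163/48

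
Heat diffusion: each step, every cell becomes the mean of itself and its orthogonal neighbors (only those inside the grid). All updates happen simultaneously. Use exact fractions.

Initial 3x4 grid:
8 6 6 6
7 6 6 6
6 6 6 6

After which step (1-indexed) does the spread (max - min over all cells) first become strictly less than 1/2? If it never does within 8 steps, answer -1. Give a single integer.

Answer: 4

Derivation:
Step 1: max=7, min=6, spread=1
Step 2: max=27/4, min=6, spread=3/4
Step 3: max=4739/720, min=6, spread=419/720
Step 4: max=280403/43200, min=1354/225, spread=4087/8640
  -> spread < 1/2 first at step 4
Step 5: max=616831/96000, min=326449/54000, spread=65659/172800
Step 6: max=992390263/155520000, min=3278551/540000, spread=1926703/6220800
Step 7: max=59229966517/9331200000, min=592526677/97200000, spread=93896221/373248000
Step 8: max=1179908380501/186624000000, min=71344946711/11664000000, spread=61422773/298598400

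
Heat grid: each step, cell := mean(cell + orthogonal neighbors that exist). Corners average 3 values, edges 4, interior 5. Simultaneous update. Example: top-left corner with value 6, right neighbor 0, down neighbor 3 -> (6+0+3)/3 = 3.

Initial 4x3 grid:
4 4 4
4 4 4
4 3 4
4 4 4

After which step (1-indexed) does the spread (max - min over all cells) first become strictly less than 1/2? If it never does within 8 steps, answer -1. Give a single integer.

Step 1: max=4, min=15/4, spread=1/4
  -> spread < 1/2 first at step 1
Step 2: max=4, min=377/100, spread=23/100
Step 3: max=1587/400, min=18389/4800, spread=131/960
Step 4: max=28409/7200, min=166249/43200, spread=841/8640
Step 5: max=5666627/1440000, min=66577949/17280000, spread=56863/691200
Step 6: max=50850457/12960000, min=600545659/155520000, spread=386393/6220800
Step 7: max=20315641187/5184000000, min=240438276869/62208000000, spread=26795339/497664000
Step 8: max=1217073850333/311040000000, min=14446104285871/3732480000000, spread=254051069/5971968000

Answer: 1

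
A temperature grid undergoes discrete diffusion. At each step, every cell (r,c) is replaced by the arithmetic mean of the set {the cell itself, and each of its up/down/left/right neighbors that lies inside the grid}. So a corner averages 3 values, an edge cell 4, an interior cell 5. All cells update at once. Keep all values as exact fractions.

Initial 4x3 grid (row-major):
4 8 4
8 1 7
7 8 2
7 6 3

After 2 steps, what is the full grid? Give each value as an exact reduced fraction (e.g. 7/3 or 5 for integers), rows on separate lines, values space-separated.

After step 1:
  20/3 17/4 19/3
  5 32/5 7/2
  15/2 24/5 5
  20/3 6 11/3
After step 2:
  191/36 473/80 169/36
  767/120 479/100 637/120
  719/120 297/50 509/120
  121/18 317/60 44/9

Answer: 191/36 473/80 169/36
767/120 479/100 637/120
719/120 297/50 509/120
121/18 317/60 44/9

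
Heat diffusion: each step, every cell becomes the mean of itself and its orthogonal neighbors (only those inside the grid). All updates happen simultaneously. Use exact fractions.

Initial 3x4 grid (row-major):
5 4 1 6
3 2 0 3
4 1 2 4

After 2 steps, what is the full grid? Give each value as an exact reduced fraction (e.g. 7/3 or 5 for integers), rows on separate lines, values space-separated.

Answer: 7/2 47/16 641/240 28/9
73/24 247/100 227/100 671/240
101/36 13/6 43/20 8/3

Derivation:
After step 1:
  4 3 11/4 10/3
  7/2 2 8/5 13/4
  8/3 9/4 7/4 3
After step 2:
  7/2 47/16 641/240 28/9
  73/24 247/100 227/100 671/240
  101/36 13/6 43/20 8/3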